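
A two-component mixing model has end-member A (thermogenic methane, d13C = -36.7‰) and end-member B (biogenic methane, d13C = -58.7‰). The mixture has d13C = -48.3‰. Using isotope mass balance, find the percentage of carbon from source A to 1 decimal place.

47.3%

δ_mix = f_A·δ_A + (1 − f_A)·δ_B  ⇒  f_A = (δ_mix − δ_B)/(δ_A − δ_B)
f_A = (-48.3 − (-58.7)) / (-36.7 − (-58.7))
f_A = 10.4 / 22.0 = 0.4727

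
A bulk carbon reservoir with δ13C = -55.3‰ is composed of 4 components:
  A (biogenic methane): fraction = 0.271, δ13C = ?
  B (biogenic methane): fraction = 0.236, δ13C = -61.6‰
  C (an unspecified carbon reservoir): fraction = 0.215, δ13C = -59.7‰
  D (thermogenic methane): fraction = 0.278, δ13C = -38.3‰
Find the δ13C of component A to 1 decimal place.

Isotope mass balance: δ_bulk = Σ fᵢ·δᵢ.
-55.3 = 0.271×δ_A + 0.236×(-61.6) + 0.215×(-59.7) + 0.278×(-38.3)
0.271·δ_A = -55.3 − (-38.020) = -17.279
δ_A = -17.279 / 0.271 = -63.76‰

-63.8‰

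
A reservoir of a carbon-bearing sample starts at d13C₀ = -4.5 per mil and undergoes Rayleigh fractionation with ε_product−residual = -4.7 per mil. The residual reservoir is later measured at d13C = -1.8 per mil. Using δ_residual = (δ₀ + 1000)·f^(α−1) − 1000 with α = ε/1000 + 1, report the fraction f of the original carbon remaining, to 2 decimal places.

α − 1 = ε/1000 = -0.0047
(δ_res + 1000)/(δ₀ + 1000) = (-1.8 + 1000)/(-4.5 + 1000) = 998.2/995.5 = 1.002712
f = 1.002712^(1/-0.0047) = exp(ln(1.002712)/-0.0047) = exp(0.00271/-0.0047)
f = exp(-0.5763) = 0.5620

0.56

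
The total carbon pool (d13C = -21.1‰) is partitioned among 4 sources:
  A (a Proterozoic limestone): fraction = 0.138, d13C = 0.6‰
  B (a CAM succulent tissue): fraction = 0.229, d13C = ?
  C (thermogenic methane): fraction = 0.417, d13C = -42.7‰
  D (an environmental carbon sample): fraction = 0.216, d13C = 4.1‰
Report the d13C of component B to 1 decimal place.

-18.6‰

Isotope mass balance: δ_bulk = Σ fᵢ·δᵢ.
-21.1 = 0.138×(0.6) + 0.229×δ_B + 0.417×(-42.7) + 0.216×(4.1)
0.229·δ_B = -21.1 − (-16.838) = -4.262
δ_B = -4.262 / 0.229 = -18.61‰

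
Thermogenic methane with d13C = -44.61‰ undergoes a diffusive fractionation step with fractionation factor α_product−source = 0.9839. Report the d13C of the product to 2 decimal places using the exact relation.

δ_product = (δ_source + 1000)·α − 1000
δ_product = (-44.61 + 1000) × 0.9839 − 1000
δ_product = 940.008 − 1000 = -59.992‰

-59.99‰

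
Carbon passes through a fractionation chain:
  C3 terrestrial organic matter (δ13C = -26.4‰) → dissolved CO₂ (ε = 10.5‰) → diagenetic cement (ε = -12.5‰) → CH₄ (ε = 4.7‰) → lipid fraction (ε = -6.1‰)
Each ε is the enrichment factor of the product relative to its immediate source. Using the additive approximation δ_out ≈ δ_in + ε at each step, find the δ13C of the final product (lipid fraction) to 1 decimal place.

step 1: δ ≈ -26.4 + (10.5) = -15.9‰
step 2: δ ≈ -15.9 + (-12.5) = -28.4‰
step 3: δ ≈ -28.4 + (4.7) = -23.7‰
step 4: δ ≈ -23.7 + (-6.1) = -29.8‰

-29.8‰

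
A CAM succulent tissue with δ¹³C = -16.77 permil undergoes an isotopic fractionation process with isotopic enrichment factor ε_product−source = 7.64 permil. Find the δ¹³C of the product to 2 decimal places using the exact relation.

-9.26 permil

To first order, δ_product ≈ δ_source + ε = -9.13 permil.
Exactly, δ_product = (δ_source + 1000)·(ε/1000 + 1) − 1000.
δ_product = (-16.77 + 1000) × (7.64/1000 + 1) − 1000
δ_product = -9.258 permil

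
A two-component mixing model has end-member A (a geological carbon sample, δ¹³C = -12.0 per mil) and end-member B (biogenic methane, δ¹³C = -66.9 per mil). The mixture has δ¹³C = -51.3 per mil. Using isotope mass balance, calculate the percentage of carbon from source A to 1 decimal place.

28.4%

δ_mix = f_A·δ_A + (1 − f_A)·δ_B  ⇒  f_A = (δ_mix − δ_B)/(δ_A − δ_B)
f_A = (-51.3 − (-66.9)) / (-12.0 − (-66.9))
f_A = 15.6 / 54.9 = 0.2842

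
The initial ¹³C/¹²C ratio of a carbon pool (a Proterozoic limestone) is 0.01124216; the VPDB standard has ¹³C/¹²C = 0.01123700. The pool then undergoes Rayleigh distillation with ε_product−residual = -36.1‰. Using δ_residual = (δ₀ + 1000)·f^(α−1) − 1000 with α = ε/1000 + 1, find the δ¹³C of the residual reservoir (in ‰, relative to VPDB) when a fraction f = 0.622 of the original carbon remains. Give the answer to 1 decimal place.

17.8‰

δ₀ = (0.01124216/0.01123700 − 1)×1000 = (1.000459 − 1)×1000 = 0.459‰
α − 1 = ε/1000 = -0.0361
f^(α−1) = 0.622^(-0.0361) = 1.017289
δ_res = (0.459 + 1000) × 1.017289 − 1000 = 1017.756 − 1000 = 17.76‰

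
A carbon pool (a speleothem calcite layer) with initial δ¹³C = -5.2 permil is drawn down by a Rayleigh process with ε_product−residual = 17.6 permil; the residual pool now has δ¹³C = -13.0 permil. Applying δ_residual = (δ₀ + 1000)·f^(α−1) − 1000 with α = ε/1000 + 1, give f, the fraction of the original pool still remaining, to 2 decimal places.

α − 1 = ε/1000 = 0.0176
(δ_res + 1000)/(δ₀ + 1000) = (-13.0 + 1000)/(-5.2 + 1000) = 987.0/994.8 = 0.992159
f = 0.992159^(1/0.0176) = exp(ln(0.992159)/0.0176) = exp(-0.00787/0.0176)
f = exp(-0.4473) = 0.6394

0.64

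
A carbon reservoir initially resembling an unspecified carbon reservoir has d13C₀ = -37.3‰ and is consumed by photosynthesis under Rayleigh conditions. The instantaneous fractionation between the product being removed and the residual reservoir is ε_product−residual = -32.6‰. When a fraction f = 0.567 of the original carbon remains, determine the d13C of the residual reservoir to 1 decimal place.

-19.3‰

Rayleigh residual: δ_res = (δ₀ + 1000)·f^(α−1) − 1000
α = ε/1000 + 1 = 0.96740, so α − 1 = -0.03260
f^(α−1) = 0.567^(-0.03260) = 1.018669
δ_res = (-37.3 + 1000) × 1.018669 − 1000 = 980.673 − 1000 = -19.33‰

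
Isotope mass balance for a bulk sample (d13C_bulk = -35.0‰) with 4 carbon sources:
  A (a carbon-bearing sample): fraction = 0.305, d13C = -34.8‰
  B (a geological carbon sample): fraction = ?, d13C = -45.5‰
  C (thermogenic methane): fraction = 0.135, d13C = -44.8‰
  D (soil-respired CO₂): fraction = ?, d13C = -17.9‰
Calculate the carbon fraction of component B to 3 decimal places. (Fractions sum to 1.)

0.301

Let f_B and f_D be the unknown fractions; fractions sum to 1 so f_B + f_D = 0.560.
Mass balance: Σ fᵢ·δᵢ = δ_bulk ⇒ f_B·(-45.5) + f_D·(-17.9) = -35.0 − (-16.662) = -18.338
Substitute f_D = 0.560 − f_B:
f_B·(-45.5 − -17.9) = -18.338 − 0.560×(-17.9) = -8.314
f_B = -8.314 / -27.6 = 0.3012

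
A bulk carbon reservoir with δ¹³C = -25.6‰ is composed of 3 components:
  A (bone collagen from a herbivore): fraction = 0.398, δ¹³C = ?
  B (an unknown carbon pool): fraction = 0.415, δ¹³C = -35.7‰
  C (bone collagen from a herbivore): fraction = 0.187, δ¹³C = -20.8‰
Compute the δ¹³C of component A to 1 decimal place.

-17.3‰

Isotope mass balance: δ_bulk = Σ fᵢ·δᵢ.
-25.6 = 0.398×δ_A + 0.415×(-35.7) + 0.187×(-20.8)
0.398·δ_A = -25.6 − (-18.705) = -6.895
δ_A = -6.895 / 0.398 = -17.32‰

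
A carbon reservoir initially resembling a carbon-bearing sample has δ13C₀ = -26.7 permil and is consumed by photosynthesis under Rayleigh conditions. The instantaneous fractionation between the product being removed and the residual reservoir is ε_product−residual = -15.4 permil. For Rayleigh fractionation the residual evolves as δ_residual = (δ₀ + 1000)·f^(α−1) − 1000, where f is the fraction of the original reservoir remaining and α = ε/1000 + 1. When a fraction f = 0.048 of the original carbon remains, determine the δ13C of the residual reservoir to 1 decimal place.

19.9 permil

Rayleigh residual: δ_res = (δ₀ + 1000)·f^(α−1) − 1000
α = ε/1000 + 1 = 0.98460, so α − 1 = -0.01540
f^(α−1) = 0.048^(-0.01540) = 1.047874
δ_res = (-26.7 + 1000) × 1.047874 − 1000 = 1019.895 − 1000 = 19.90 permil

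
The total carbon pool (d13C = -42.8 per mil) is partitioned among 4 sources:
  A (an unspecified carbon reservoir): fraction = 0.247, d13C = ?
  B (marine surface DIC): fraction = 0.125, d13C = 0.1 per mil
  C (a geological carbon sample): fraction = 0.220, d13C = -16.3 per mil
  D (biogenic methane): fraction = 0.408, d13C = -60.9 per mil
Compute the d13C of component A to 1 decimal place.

Isotope mass balance: δ_bulk = Σ fᵢ·δᵢ.
-42.8 = 0.247×δ_A + 0.125×(0.1) + 0.220×(-16.3) + 0.408×(-60.9)
0.247·δ_A = -42.8 − (-28.421) = -14.379
δ_A = -14.379 / 0.247 = -58.22 per mil

-58.2 per mil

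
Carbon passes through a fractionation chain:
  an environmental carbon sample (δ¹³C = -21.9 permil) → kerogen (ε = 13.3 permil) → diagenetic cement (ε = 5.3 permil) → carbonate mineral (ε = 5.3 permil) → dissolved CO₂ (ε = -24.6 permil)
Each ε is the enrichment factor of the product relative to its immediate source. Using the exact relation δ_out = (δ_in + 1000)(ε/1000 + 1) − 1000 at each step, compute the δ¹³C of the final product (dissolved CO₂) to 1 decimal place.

-23.0 permil

step 1: δ = (-21.90 + 1000)·(13.3/1000 + 1) − 1000 = -8.89 permil
step 2: δ = (-8.89 + 1000)·(5.3/1000 + 1) − 1000 = -3.64 permil
step 3: δ = (-3.64 + 1000)·(5.3/1000 + 1) − 1000 = 1.64 permil
step 4: δ = (1.64 + 1000)·(-24.6/1000 + 1) − 1000 = -23.00 permil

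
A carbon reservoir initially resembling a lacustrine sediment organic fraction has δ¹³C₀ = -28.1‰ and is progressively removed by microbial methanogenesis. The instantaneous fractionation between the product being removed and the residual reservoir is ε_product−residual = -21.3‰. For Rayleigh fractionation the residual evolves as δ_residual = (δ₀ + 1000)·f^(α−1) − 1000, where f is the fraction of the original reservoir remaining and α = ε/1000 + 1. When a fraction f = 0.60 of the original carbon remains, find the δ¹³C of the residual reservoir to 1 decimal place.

-17.5‰

Rayleigh residual: δ_res = (δ₀ + 1000)·f^(α−1) − 1000
α = ε/1000 + 1 = 0.97870, so α − 1 = -0.02130
f^(α−1) = 0.60^(-0.02130) = 1.010940
δ_res = (-28.1 + 1000) × 1.010940 − 1000 = 982.533 − 1000 = -17.47‰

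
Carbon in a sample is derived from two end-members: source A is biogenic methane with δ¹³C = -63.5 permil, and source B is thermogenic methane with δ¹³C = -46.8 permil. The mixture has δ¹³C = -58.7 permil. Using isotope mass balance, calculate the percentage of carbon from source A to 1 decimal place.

71.3%

δ_mix = f_A·δ_A + (1 − f_A)·δ_B  ⇒  f_A = (δ_mix − δ_B)/(δ_A − δ_B)
f_A = (-58.7 − (-46.8)) / (-63.5 − (-46.8))
f_A = -11.9 / -16.7 = 0.7126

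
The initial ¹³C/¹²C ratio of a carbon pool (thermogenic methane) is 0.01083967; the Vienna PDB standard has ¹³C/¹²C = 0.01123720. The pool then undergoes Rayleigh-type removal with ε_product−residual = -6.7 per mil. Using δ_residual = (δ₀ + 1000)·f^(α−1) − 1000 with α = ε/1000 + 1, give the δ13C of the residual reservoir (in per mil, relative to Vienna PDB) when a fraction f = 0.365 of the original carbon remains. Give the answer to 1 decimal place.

δ₀ = (0.01083967/0.01123720 − 1)×1000 = (0.964624 − 1)×1000 = -35.376 per mil
α − 1 = ε/1000 = -0.0067
f^(α−1) = 0.365^(-0.0067) = 1.006775
δ_res = (-35.376 + 1000) × 1.006775 − 1000 = 971.160 − 1000 = -28.84 per mil

-28.8 per mil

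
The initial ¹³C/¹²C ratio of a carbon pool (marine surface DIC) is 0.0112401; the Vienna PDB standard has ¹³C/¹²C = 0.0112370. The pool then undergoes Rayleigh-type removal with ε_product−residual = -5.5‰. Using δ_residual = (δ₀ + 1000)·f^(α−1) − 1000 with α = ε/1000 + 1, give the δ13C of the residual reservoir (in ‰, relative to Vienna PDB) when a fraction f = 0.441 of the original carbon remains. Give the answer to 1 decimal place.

δ₀ = (0.0112401/0.0112370 − 1)×1000 = (1.000276 − 1)×1000 = 0.276‰
α − 1 = ε/1000 = -0.0055
f^(α−1) = 0.441^(-0.0055) = 1.004513
δ_res = (0.276 + 1000) × 1.004513 − 1000 = 1004.790 − 1000 = 4.79‰

4.8‰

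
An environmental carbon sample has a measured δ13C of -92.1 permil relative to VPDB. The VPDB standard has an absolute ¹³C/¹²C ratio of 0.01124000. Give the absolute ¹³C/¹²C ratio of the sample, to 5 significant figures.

R_sample = R_standard × (δ13C/1000 + 1)
R_sample = 0.01124000 × (-92.1/1000 + 1) = 0.01124000 × 0.907900
R_sample = 0.0102048

0.010205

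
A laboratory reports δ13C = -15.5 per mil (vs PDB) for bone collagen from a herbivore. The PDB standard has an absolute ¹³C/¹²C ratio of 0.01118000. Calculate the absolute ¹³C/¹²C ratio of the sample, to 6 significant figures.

R_sample = R_standard × (δ13C/1000 + 1)
R_sample = 0.01118000 × (-15.5/1000 + 1) = 0.01118000 × 0.984500
R_sample = 0.0110067

0.0110067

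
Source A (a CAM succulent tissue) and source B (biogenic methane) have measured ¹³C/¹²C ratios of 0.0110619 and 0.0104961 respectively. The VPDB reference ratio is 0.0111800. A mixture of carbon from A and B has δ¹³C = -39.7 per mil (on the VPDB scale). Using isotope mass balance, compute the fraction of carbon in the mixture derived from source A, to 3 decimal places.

0.424

δ_A = (0.0110619/0.0111800 − 1)×1000 = (0.989436 − 1)×1000 = -10.564 per mil
δ_B = (0.0104961/0.0111800 − 1)×1000 = (0.938828 − 1)×1000 = -61.172 per mil
f_A = (δ_mix − δ_B)/(δ_A − δ_B) = (-39.7 − (-61.172))/(-10.564 − (-61.172))
f_A = 21.472 / 50.608 = 0.4243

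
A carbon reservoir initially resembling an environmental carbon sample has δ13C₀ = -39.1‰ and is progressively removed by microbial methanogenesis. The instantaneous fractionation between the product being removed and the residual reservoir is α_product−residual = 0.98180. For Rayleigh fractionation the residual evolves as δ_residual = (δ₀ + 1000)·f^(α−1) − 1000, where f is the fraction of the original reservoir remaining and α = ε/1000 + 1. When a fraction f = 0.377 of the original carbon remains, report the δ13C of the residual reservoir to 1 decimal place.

-21.9‰

Rayleigh residual: δ_res = (δ₀ + 1000)·f^(α−1) − 1000
α − 1 = -0.01820
f^(α−1) = 0.377^(-0.01820) = 1.017913
δ_res = (-39.1 + 1000) × 1.017913 − 1000 = 978.112 − 1000 = -21.89‰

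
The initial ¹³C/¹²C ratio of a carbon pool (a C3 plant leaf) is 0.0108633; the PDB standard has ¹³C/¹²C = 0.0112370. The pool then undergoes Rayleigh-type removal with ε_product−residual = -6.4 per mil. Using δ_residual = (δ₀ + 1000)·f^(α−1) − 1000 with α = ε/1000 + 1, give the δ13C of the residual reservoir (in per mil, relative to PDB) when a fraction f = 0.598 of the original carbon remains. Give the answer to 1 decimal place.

-30.1 per mil

δ₀ = (0.0108633/0.0112370 − 1)×1000 = (0.966744 − 1)×1000 = -33.256 per mil
α − 1 = ε/1000 = -0.0064
f^(α−1) = 0.598^(-0.0064) = 1.003296
δ_res = (-33.256 + 1000) × 1.003296 − 1000 = 969.930 − 1000 = -30.07 per mil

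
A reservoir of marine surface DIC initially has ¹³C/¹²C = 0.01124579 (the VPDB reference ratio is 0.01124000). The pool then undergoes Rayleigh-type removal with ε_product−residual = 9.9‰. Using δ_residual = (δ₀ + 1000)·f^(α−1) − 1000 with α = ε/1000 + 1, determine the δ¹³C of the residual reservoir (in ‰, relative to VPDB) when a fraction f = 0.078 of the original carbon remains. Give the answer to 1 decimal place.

-24.4‰

δ₀ = (0.01124579/0.01124000 − 1)×1000 = (1.000515 − 1)×1000 = 0.515‰
α − 1 = ε/1000 = 0.0099
f^(α−1) = 0.078^(0.0099) = 0.975061
δ_res = (0.515 + 1000) × 0.975061 − 1000 = 975.563 − 1000 = -24.44‰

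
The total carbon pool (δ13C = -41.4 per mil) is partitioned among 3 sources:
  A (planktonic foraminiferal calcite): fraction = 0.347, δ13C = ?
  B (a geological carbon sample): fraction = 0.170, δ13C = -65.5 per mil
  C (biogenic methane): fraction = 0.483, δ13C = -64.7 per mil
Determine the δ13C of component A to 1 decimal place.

2.8 per mil

Isotope mass balance: δ_bulk = Σ fᵢ·δᵢ.
-41.4 = 0.347×δ_A + 0.170×(-65.5) + 0.483×(-64.7)
0.347·δ_A = -41.4 − (-42.385) = 0.985
δ_A = 0.985 / 0.347 = 2.84 per mil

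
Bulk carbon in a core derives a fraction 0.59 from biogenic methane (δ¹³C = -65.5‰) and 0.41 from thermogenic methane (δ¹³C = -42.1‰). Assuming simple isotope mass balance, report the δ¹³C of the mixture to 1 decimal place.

δ_mix = f_A·δ_A + f_B·δ_B
δ_mix = 0.59 × (-65.5) + 0.41 × (-42.1)
δ_mix = -38.64 + -17.26 = -55.91‰

-55.9‰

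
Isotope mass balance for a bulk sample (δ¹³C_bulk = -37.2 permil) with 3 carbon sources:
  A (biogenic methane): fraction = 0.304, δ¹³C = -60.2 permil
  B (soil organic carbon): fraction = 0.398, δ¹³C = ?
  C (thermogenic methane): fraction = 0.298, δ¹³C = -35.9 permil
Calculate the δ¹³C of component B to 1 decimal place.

-20.6 permil

Isotope mass balance: δ_bulk = Σ fᵢ·δᵢ.
-37.2 = 0.304×(-60.2) + 0.398×δ_B + 0.298×(-35.9)
0.398·δ_B = -37.2 − (-28.999) = -8.201
δ_B = -8.201 / 0.398 = -20.61 permil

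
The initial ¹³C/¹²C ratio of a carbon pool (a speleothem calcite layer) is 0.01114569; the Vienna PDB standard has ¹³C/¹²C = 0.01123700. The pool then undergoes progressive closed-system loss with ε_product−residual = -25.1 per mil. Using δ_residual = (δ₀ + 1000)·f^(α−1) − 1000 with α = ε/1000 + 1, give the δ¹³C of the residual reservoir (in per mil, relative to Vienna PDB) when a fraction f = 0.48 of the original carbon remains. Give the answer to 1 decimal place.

δ₀ = (0.01114569/0.01123700 − 1)×1000 = (0.991874 − 1)×1000 = -8.126 per mil
α − 1 = ε/1000 = -0.0251
f^(α−1) = 0.48^(-0.0251) = 1.018593
δ_res = (-8.126 + 1000) × 1.018593 − 1000 = 1010.316 − 1000 = 10.32 per mil

10.3 per mil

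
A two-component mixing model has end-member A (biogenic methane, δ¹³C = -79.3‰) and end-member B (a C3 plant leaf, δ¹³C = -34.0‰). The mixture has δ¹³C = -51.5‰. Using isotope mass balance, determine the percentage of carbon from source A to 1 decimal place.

38.6%

δ_mix = f_A·δ_A + (1 − f_A)·δ_B  ⇒  f_A = (δ_mix − δ_B)/(δ_A − δ_B)
f_A = (-51.5 − (-34.0)) / (-79.3 − (-34.0))
f_A = -17.5 / -45.3 = 0.3863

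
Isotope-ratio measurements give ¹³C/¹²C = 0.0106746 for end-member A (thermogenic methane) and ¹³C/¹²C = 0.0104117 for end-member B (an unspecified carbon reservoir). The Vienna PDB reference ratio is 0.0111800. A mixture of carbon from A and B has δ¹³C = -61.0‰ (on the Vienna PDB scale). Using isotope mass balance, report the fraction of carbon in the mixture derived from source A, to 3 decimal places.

0.328

δ_A = (0.0106746/0.0111800 − 1)×1000 = (0.954794 − 1)×1000 = -45.206‰
δ_B = (0.0104117/0.0111800 − 1)×1000 = (0.931279 − 1)×1000 = -68.721‰
f_A = (δ_mix − δ_B)/(δ_A − δ_B) = (-61.0 − (-68.721))/(-45.206 − (-68.721))
f_A = 7.721 / 23.515 = 0.3283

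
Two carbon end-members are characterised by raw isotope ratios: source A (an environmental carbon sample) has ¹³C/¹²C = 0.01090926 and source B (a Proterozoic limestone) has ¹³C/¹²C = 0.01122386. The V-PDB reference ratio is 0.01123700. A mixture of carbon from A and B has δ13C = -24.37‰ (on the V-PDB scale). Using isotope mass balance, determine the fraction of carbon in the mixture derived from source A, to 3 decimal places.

δ_A = (0.01090926/0.01123700 − 1)×1000 = (0.970834 − 1)×1000 = -29.166‰
δ_B = (0.01122386/0.01123700 − 1)×1000 = (0.998831 − 1)×1000 = -1.169‰
f_A = (δ_mix − δ_B)/(δ_A − δ_B) = (-24.37 − (-1.169))/(-29.166 − (-1.169))
f_A = -23.201 / -27.997 = 0.8287

0.829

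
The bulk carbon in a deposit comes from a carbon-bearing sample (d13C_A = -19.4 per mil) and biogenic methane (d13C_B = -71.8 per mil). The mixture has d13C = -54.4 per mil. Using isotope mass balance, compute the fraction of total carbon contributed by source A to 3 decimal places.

0.332

δ_mix = f_A·δ_A + (1 − f_A)·δ_B  ⇒  f_A = (δ_mix − δ_B)/(δ_A − δ_B)
f_A = (-54.4 − (-71.8)) / (-19.4 − (-71.8))
f_A = 17.4 / 52.4 = 0.3321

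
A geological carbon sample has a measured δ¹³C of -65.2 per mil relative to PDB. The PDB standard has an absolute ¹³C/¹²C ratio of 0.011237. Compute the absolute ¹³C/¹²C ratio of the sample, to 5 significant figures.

R_sample = R_standard × (δ¹³C/1000 + 1)
R_sample = 0.011237 × (-65.2/1000 + 1) = 0.011237 × 0.934800
R_sample = 0.0105043

0.010504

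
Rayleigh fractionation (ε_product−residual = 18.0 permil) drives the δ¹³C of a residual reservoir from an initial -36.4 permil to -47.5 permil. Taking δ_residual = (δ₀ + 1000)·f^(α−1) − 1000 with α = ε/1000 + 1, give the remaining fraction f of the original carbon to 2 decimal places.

0.53

α − 1 = ε/1000 = 0.0180
(δ_res + 1000)/(δ₀ + 1000) = (-47.5 + 1000)/(-36.4 + 1000) = 952.5/963.6 = 0.988481
f = 0.988481^(1/0.0180) = exp(ln(0.988481)/0.0180) = exp(-0.01159/0.0180)
f = exp(-0.6437) = 0.5254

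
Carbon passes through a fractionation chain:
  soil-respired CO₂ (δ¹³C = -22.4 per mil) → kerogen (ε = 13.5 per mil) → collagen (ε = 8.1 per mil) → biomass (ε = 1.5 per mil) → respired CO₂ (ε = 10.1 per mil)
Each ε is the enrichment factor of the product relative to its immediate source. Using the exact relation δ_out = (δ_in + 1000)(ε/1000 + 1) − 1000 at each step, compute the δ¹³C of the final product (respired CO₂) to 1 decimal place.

10.4 per mil

step 1: δ = (-22.40 + 1000)·(13.5/1000 + 1) − 1000 = -9.20 per mil
step 2: δ = (-9.20 + 1000)·(8.1/1000 + 1) − 1000 = -1.18 per mil
step 3: δ = (-1.18 + 1000)·(1.5/1000 + 1) − 1000 = 0.32 per mil
step 4: δ = (0.32 + 1000)·(10.1/1000 + 1) − 1000 = 10.42 per mil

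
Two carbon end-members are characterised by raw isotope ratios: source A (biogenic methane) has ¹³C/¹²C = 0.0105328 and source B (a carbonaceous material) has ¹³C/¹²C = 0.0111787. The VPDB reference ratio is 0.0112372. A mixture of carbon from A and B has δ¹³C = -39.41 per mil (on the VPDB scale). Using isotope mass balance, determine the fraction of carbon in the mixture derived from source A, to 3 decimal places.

δ_A = (0.0105328/0.0112372 − 1)×1000 = (0.937315 − 1)×1000 = -62.685 per mil
δ_B = (0.0111787/0.0112372 − 1)×1000 = (0.994794 − 1)×1000 = -5.206 per mil
f_A = (δ_mix − δ_B)/(δ_A − δ_B) = (-39.41 − (-5.206))/(-62.685 − (-5.206))
f_A = -34.204 / -57.479 = 0.5951

0.595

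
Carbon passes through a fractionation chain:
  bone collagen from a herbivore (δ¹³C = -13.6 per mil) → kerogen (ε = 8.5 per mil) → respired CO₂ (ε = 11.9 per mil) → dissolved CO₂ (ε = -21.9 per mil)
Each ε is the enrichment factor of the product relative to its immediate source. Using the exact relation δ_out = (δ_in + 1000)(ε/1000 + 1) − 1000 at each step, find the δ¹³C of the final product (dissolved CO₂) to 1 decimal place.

step 1: δ = (-13.60 + 1000)·(8.5/1000 + 1) − 1000 = -5.22 per mil
step 2: δ = (-5.22 + 1000)·(11.9/1000 + 1) − 1000 = 6.62 per mil
step 3: δ = (6.62 + 1000)·(-21.9/1000 + 1) − 1000 = -15.42 per mil

-15.4 per mil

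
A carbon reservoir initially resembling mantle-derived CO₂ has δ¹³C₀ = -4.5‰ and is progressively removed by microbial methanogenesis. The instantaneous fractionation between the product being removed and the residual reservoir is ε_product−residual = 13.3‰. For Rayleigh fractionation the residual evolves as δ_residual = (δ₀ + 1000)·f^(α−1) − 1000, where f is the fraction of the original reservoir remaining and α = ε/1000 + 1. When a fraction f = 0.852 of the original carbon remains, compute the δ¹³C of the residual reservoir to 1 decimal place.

Rayleigh residual: δ_res = (δ₀ + 1000)·f^(α−1) − 1000
α = ε/1000 + 1 = 1.01330, so α − 1 = 0.01330
f^(α−1) = 0.852^(0.01330) = 0.997872
δ_res = (-4.5 + 1000) × 0.997872 − 1000 = 993.382 − 1000 = -6.62‰

-6.6‰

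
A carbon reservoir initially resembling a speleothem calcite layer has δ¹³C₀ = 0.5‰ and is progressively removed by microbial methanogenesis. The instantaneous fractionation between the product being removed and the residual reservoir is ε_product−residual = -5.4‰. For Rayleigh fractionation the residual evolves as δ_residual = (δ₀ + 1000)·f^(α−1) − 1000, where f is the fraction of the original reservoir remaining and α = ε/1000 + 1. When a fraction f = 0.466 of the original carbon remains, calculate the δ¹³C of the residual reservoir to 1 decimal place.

4.6‰

Rayleigh residual: δ_res = (δ₀ + 1000)·f^(α−1) − 1000
α = ε/1000 + 1 = 0.99460, so α − 1 = -0.00540
f^(α−1) = 0.466^(-0.00540) = 1.004132
δ_res = (0.5 + 1000) × 1.004132 − 1000 = 1004.634 − 1000 = 4.63‰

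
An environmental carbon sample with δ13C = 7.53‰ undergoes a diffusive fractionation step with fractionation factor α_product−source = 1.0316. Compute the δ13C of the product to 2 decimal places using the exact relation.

δ_product = (δ_source + 1000)·α − 1000
δ_product = (7.53 + 1000) × 1.0316 − 1000
δ_product = 1039.368 − 1000 = 39.368‰

39.37‰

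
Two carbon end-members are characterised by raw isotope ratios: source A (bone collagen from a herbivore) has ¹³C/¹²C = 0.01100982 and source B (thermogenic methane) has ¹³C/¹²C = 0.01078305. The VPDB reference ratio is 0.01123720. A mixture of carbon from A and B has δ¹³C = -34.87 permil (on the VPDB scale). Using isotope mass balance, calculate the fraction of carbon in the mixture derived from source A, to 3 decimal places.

δ_A = (0.01100982/0.01123720 − 1)×1000 = (0.979765 − 1)×1000 = -20.235 permil
δ_B = (0.01078305/0.01123720 − 1)×1000 = (0.959585 − 1)×1000 = -40.415 permil
f_A = (δ_mix − δ_B)/(δ_A − δ_B) = (-34.87 − (-40.415))/(-20.235 − (-40.415))
f_A = 5.545 / 20.180 = 0.2748

0.275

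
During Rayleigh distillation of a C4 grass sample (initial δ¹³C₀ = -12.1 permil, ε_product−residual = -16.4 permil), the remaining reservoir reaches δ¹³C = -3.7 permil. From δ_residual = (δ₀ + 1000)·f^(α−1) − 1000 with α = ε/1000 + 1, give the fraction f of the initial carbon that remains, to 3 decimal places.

α − 1 = ε/1000 = -0.0164
(δ_res + 1000)/(δ₀ + 1000) = (-3.7 + 1000)/(-12.1 + 1000) = 996.3/987.9 = 1.008503
f = 1.008503^(1/-0.0164) = exp(ln(1.008503)/-0.0164) = exp(0.00847/-0.0164)
f = exp(-0.5163) = 0.5967

0.597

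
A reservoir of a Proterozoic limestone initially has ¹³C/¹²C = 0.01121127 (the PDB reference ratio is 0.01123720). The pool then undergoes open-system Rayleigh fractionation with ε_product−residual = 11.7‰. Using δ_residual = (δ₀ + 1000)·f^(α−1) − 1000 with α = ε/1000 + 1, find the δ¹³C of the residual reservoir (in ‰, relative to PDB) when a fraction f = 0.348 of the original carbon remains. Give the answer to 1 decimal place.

-14.6‰

δ₀ = (0.01121127/0.01123720 − 1)×1000 = (0.997692 − 1)×1000 = -2.308‰
α − 1 = ε/1000 = 0.0117
f^(α−1) = 0.348^(0.0117) = 0.987726
δ_res = (-2.308 + 1000) × 0.987726 − 1000 = 985.447 − 1000 = -14.55‰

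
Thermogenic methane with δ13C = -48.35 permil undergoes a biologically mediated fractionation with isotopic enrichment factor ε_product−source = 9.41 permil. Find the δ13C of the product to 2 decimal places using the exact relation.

Exactly, δ_product = (δ_source + 1000)·(ε/1000 + 1) − 1000.
δ_product = (-48.35 + 1000) × (9.41/1000 + 1) − 1000
δ_product = -39.395 permil

-39.39 permil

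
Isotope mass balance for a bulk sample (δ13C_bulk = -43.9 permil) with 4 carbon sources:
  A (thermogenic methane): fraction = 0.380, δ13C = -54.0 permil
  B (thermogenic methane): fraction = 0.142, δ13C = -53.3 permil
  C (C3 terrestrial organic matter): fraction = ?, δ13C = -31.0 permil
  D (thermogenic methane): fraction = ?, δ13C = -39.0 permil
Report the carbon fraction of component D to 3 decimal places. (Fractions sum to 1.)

0.124

Let f_D and f_C be the unknown fractions; fractions sum to 1 so f_D + f_C = 0.478.
Mass balance: Σ fᵢ·δᵢ = δ_bulk ⇒ f_D·(-39.0) + f_C·(-31.0) = -43.9 − (-28.089) = -15.811
Substitute f_C = 0.478 − f_D:
f_D·(-39.0 − -31.0) = -15.811 − 0.478×(-31.0) = -0.993
f_D = -0.993 / -8.0 = 0.1242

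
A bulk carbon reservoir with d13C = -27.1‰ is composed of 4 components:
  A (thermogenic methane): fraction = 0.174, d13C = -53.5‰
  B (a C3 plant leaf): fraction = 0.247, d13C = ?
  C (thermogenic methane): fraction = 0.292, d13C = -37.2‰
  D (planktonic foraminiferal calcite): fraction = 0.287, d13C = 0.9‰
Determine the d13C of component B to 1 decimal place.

Isotope mass balance: δ_bulk = Σ fᵢ·δᵢ.
-27.1 = 0.174×(-53.5) + 0.247×δ_B + 0.292×(-37.2) + 0.287×(0.9)
0.247·δ_B = -27.1 − (-19.913) = -7.187
δ_B = -7.187 / 0.247 = -29.10‰

-29.1‰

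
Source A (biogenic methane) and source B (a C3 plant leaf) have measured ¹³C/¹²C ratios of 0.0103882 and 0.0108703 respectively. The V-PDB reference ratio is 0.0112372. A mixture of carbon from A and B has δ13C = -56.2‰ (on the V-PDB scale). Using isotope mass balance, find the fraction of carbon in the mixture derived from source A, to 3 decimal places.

δ_A = (0.0103882/0.0112372 − 1)×1000 = (0.924447 − 1)×1000 = -75.553‰
δ_B = (0.0108703/0.0112372 − 1)×1000 = (0.967350 − 1)×1000 = -32.650‰
f_A = (δ_mix − δ_B)/(δ_A − δ_B) = (-56.2 − (-32.650))/(-75.553 − (-32.650))
f_A = -23.550 / -42.902 = 0.5489

0.549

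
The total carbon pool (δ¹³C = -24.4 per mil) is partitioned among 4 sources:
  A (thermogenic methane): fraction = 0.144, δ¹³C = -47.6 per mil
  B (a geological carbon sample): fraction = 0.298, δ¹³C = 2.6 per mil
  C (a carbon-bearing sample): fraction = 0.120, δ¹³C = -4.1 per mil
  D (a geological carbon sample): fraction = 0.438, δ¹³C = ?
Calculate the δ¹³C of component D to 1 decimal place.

Isotope mass balance: δ_bulk = Σ fᵢ·δᵢ.
-24.4 = 0.144×(-47.6) + 0.298×(2.6) + 0.120×(-4.1) + 0.438×δ_D
0.438·δ_D = -24.4 − (-6.572) = -17.828
δ_D = -17.828 / 0.438 = -40.70 per mil

-40.7 per mil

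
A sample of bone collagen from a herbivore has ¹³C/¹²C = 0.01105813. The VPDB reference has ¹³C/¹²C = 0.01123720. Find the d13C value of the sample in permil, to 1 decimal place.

-15.9 permil

d13C = (R_sample / R_standard − 1) × 1000
R_sample / R_standard = 0.01105813 / 0.01123720 = 0.984065
d13C = (0.984065 − 1) × 1000 = -15.94 permil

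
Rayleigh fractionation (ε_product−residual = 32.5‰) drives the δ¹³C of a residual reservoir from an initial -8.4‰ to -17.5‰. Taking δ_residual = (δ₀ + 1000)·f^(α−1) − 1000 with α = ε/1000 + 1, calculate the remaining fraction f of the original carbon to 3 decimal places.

α − 1 = ε/1000 = 0.0325
(δ_res + 1000)/(δ₀ + 1000) = (-17.5 + 1000)/(-8.4 + 1000) = 982.5/991.6 = 0.990823
f = 0.990823^(1/0.0325) = exp(ln(0.990823)/0.0325) = exp(-0.00922/0.0325)
f = exp(-0.2837) = 0.7530

0.753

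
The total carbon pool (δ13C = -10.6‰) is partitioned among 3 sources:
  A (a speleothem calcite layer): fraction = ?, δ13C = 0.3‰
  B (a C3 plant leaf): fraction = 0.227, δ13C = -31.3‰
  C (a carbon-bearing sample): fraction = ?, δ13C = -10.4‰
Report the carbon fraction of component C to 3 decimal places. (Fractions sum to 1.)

0.348

Let f_C and f_A be the unknown fractions; fractions sum to 1 so f_C + f_A = 0.773.
Mass balance: Σ fᵢ·δᵢ = δ_bulk ⇒ f_C·(-10.4) + f_A·(0.3) = -10.6 − (-7.105) = -3.495
Substitute f_A = 0.773 − f_C:
f_C·(-10.4 − 0.3) = -3.495 − 0.773×(0.3) = -3.727
f_C = -3.727 / -10.7 = 0.3483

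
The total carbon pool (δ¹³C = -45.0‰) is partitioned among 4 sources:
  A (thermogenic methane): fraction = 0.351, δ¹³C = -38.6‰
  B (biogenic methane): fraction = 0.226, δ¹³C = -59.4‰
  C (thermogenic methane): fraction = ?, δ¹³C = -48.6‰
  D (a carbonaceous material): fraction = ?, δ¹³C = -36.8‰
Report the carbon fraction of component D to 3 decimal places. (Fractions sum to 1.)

Let f_D and f_C be the unknown fractions; fractions sum to 1 so f_D + f_C = 0.423.
Mass balance: Σ fᵢ·δᵢ = δ_bulk ⇒ f_D·(-36.8) + f_C·(-48.6) = -45.0 − (-26.973) = -18.027
Substitute f_C = 0.423 − f_D:
f_D·(-36.8 − -48.6) = -18.027 − 0.423×(-48.6) = 2.531
f_D = 2.531 / 11.8 = 0.2145

0.214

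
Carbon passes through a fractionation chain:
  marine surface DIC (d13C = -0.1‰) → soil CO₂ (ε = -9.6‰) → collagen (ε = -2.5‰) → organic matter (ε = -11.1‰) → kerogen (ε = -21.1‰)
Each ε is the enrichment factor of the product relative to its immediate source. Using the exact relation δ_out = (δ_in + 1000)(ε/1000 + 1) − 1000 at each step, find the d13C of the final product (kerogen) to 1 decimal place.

-43.8‰

step 1: δ = (-0.10 + 1000)·(-9.6/1000 + 1) − 1000 = -9.70‰
step 2: δ = (-9.70 + 1000)·(-2.5/1000 + 1) − 1000 = -12.17‰
step 3: δ = (-12.17 + 1000)·(-11.1/1000 + 1) − 1000 = -23.14‰
step 4: δ = (-23.14 + 1000)·(-21.1/1000 + 1) − 1000 = -43.75‰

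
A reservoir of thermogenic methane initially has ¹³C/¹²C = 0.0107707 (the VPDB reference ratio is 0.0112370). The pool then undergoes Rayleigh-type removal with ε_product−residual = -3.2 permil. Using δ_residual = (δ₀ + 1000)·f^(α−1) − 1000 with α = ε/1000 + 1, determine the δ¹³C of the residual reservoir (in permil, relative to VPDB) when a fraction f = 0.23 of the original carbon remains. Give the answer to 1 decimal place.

δ₀ = (0.0107707/0.0112370 − 1)×1000 = (0.958503 − 1)×1000 = -41.497 permil
α − 1 = ε/1000 = -0.0032
f^(α−1) = 0.23^(-0.0032) = 1.004714
δ_res = (-41.497 + 1000) × 1.004714 − 1000 = 963.022 − 1000 = -36.98 permil

-37.0 permil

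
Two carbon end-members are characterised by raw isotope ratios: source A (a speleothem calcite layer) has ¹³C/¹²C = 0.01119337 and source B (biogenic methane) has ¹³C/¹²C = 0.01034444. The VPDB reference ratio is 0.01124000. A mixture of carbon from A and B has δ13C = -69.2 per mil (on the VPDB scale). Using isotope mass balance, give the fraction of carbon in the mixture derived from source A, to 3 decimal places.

0.139

δ_A = (0.01119337/0.01124000 − 1)×1000 = (0.995851 − 1)×1000 = -4.149 per mil
δ_B = (0.01034444/0.01124000 − 1)×1000 = (0.920324 − 1)×1000 = -79.676 per mil
f_A = (δ_mix − δ_B)/(δ_A − δ_B) = (-69.2 − (-79.676))/(-4.149 − (-79.676))
f_A = 10.476 / 75.528 = 0.1387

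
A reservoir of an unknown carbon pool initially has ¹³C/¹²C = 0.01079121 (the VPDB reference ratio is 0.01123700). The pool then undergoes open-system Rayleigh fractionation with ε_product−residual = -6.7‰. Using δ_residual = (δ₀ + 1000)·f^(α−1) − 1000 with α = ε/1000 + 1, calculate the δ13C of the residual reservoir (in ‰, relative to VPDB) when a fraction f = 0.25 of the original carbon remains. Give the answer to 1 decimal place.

δ₀ = (0.01079121/0.01123700 − 1)×1000 = (0.960328 − 1)×1000 = -39.672‰
α − 1 = ε/1000 = -0.0067
f^(α−1) = 0.25^(-0.0067) = 1.009331
δ_res = (-39.672 + 1000) × 1.009331 − 1000 = 969.290 − 1000 = -30.71‰

-30.7‰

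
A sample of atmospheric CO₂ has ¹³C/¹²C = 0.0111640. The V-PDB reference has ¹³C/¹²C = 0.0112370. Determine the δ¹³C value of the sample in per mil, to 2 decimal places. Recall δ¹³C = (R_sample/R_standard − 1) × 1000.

-6.50 per mil

δ¹³C = (R_sample / R_standard − 1) × 1000
R_sample / R_standard = 0.0111640 / 0.0112370 = 0.993504
δ¹³C = (0.993504 − 1) × 1000 = -6.496 per mil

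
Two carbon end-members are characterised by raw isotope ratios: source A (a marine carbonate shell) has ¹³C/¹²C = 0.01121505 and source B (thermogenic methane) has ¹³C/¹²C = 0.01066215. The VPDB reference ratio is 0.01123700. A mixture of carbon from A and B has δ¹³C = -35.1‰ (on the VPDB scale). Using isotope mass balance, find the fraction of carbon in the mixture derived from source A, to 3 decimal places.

δ_A = (0.01121505/0.01123700 − 1)×1000 = (0.998047 − 1)×1000 = -1.953‰
δ_B = (0.01066215/0.01123700 − 1)×1000 = (0.948843 − 1)×1000 = -51.157‰
f_A = (δ_mix − δ_B)/(δ_A − δ_B) = (-35.1 − (-51.157))/(-1.953 − (-51.157))
f_A = 16.057 / 49.204 = 0.3263

0.326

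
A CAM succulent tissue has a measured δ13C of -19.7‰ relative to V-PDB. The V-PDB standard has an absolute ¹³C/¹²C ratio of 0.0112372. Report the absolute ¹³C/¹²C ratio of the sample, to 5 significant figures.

R_sample = R_standard × (δ13C/1000 + 1)
R_sample = 0.0112372 × (-19.7/1000 + 1) = 0.0112372 × 0.980300
R_sample = 0.0110158

0.011016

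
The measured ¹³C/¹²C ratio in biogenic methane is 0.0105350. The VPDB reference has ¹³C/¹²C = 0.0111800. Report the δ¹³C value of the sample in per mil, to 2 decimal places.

-57.69 per mil

δ¹³C = (R_sample / R_standard − 1) × 1000
R_sample / R_standard = 0.0105350 / 0.0111800 = 0.942308
δ¹³C = (0.942308 − 1) × 1000 = -57.692 per mil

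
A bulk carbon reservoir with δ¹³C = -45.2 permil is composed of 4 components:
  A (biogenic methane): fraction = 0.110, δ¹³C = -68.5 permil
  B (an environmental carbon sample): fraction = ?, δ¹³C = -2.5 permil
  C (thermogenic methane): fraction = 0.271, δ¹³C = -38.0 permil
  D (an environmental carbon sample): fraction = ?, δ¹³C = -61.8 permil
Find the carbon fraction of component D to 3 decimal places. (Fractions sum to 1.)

Let f_D and f_B be the unknown fractions; fractions sum to 1 so f_D + f_B = 0.619.
Mass balance: Σ fᵢ·δᵢ = δ_bulk ⇒ f_D·(-61.8) + f_B·(-2.5) = -45.2 − (-17.833) = -27.367
Substitute f_B = 0.619 − f_D:
f_D·(-61.8 − -2.5) = -27.367 − 0.619×(-2.5) = -25.820
f_D = -25.820 / -59.3 = 0.4354

0.435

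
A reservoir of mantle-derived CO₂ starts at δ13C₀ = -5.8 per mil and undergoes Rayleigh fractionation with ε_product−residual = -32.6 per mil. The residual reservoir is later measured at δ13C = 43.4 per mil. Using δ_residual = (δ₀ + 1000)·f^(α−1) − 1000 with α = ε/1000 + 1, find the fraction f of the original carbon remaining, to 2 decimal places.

0.23

α − 1 = ε/1000 = -0.0326
(δ_res + 1000)/(δ₀ + 1000) = (43.4 + 1000)/(-5.8 + 1000) = 1043.4/994.2 = 1.049487
f = 1.049487^(1/-0.0326) = exp(ln(1.049487)/-0.0326) = exp(0.04830/-0.0326)
f = exp(-1.4816) = 0.2273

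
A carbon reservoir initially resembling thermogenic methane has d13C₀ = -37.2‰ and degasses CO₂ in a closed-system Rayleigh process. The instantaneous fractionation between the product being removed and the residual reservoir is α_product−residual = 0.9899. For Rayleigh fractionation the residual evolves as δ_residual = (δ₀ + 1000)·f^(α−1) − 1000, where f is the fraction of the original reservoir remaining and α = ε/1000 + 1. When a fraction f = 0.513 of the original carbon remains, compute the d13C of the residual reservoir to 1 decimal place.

-30.7‰

Rayleigh residual: δ_res = (δ₀ + 1000)·f^(α−1) − 1000
α − 1 = -0.01010
f^(α−1) = 0.513^(-0.01010) = 1.006764
δ_res = (-37.2 + 1000) × 1.006764 − 1000 = 969.313 − 1000 = -30.69‰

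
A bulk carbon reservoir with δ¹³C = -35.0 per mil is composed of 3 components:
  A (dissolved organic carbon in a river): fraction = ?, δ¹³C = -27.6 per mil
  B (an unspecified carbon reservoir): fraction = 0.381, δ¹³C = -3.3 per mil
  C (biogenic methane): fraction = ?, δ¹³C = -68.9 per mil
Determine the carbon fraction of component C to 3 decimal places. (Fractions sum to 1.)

Let f_C and f_A be the unknown fractions; fractions sum to 1 so f_C + f_A = 0.619.
Mass balance: Σ fᵢ·δᵢ = δ_bulk ⇒ f_C·(-68.9) + f_A·(-27.6) = -35.0 − (-1.257) = -33.743
Substitute f_A = 0.619 − f_C:
f_C·(-68.9 − -27.6) = -33.743 − 0.619×(-27.6) = -16.658
f_C = -16.658 / -41.3 = 0.4033

0.403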